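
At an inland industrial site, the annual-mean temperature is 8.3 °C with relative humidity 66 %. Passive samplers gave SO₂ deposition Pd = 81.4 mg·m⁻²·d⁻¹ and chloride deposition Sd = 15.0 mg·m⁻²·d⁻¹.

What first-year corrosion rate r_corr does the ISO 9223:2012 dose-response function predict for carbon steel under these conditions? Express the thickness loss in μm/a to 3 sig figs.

carbon steel: f(T) = +0.150·(T−10) [T≤10 °C] = -0.2550
  Pd branch = 1.77·Pd^0.52·e^(0.02·RH+f) = 50.58 μm/a
  Cl⁻ term: 0.102·15.0^0.62·exp(0.033·66+0.04·8.3) = 6.728
  r_corr = 50.58 + 6.728 = 57.31 μm/a

r_corr = 57.3 μm/a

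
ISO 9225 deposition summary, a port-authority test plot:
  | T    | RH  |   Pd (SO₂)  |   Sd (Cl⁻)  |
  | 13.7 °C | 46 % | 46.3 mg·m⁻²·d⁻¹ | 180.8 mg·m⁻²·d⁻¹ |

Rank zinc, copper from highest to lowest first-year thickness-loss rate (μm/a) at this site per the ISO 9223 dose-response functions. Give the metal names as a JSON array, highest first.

["zinc", "copper"]

zinc: f(T) = -0.071·(T−10) [T>10 °C] = -0.2627
  Pd branch = 0.0129·Pd^0.44·e^(0.046·RH+f) = 0.445 μm/a
  Cl⁻ term: 0.0175·180.8^0.57·exp(0.008·46+0.085·13.7) = 1.567
  r_corr = 0.445 + 1.567 = 2.012 μm/a
copper: f(T) = -0.080·(T−10) [T>10 °C] = -0.2960
  SO₂ term: 0.0053·46.3^0.26·exp(0.059·46-0.2960) = 0.1612
  Sd branch = 0.01025·Sd^0.27·e^(0.036·RH+0.049·T) = 0.4275 μm/a
  sum: 0.1612 + 0.4275 → r_corr = 0.5887 μm/a
Ordering by μm/a: zinc (2.01) > copper (0.589)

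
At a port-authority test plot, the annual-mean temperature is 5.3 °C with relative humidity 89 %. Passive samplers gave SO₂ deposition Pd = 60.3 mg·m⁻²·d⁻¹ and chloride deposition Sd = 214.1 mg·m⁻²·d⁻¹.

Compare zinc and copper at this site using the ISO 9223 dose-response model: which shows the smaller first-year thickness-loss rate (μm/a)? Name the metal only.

copper

zinc: T≤10 °C ⇒ hinge +0.038·(5.3−10) = -0.1786
  Pd branch = 0.0129·Pd^0.44·e^(0.046·RH+f) = 3.93 μm/a
  Cl⁻ term: 0.0175·214.1^0.57·exp(0.008·89+0.085·5.3) = 1.192
  r_corr = 3.93 + 1.192 = 5.122 μm/a
copper: T≤10 °C ⇒ hinge +0.126·(5.3−10) = -0.5922
  SO₂ term: 0.0053·60.3^0.26·exp(0.059·89-0.5922) = 1.623
  Sd branch = 0.01025·Sd^0.27·e^(0.036·RH+0.049·T) = 1.394 μm/a
  sum: 1.623 + 1.394 → r_corr = 3.017 μm/a
Ordering by μm/a: zinc (5.12) > copper (3.02)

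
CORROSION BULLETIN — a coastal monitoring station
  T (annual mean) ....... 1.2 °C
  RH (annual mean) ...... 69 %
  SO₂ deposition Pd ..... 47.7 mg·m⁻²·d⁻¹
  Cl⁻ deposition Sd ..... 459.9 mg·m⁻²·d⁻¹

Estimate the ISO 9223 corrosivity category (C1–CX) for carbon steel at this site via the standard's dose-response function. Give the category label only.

C4

carbon steel: f(T) = +0.150·(T−10) [T≤10 °C] = -1.3200
  sulphur-dioxide contribution → 14.02 μm/a
  chloride contribution → 46.69 μm/a
  ⇒ r_corr(carbon steel) = 60.71 μm/a
Category bounds: 50…80 μm/a bracket r_corr ⇒ C4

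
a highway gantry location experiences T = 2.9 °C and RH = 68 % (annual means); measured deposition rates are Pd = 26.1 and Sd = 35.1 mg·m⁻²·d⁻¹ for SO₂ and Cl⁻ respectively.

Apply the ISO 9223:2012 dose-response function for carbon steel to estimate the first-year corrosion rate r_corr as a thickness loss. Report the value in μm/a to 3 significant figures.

carbon steel: temperature factor f = +0.150·(-7.1) = -1.0650
  SO₂ term: 1.77·26.1^0.52·exp(0.02·68-1.0650) = 12.96
  Sd branch = 0.102·Sd^0.62·e^(0.033·RH+0.04·T) = 9.809 μm/a
  r_corr = 12.96 + 9.809 = 22.77 μm/a

r_corr = 22.8 μm/a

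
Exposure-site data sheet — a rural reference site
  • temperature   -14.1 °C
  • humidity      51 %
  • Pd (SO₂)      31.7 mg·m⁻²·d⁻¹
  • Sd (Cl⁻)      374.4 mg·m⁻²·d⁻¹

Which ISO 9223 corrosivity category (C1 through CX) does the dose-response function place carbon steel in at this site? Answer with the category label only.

carbon steel: temperature factor f = +0.150·(-24.1) = -3.6150
  sulphur-dioxide contribution → 0.7971 μm/a
  chloride contribution → 12.3 μm/a
  total first-year rate 13.1 μm/a
13.1 μm/a falls in (1.3, 25] for carbon steel → category C2

C2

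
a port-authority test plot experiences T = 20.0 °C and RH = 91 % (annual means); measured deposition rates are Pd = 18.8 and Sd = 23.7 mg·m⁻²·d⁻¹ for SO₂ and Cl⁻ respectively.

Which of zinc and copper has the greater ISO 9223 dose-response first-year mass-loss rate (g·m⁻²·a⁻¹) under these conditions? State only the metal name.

zinc: f(T) = -0.071·(T−10) [T>10 °C] = -0.7100
  Pd branch = 0.0129·Pd^0.44·e^(0.046·RH+f) = 1.516 μm/a
  Sd branch = 0.0175·Sd^0.57·e^(0.008·RH+0.085·T) = 1.205 μm/a
  sum: 1.516 + 1.205 → r_corr = 2.722 μm/a
  mass loss = 2.722 μm/a × 7.14 g/cm³ = 19.43 g·m⁻²·a⁻¹
copper: T>10 °C ⇒ hinge -0.080·(20.0−10) = -0.8000
  SO₂ term: 0.0053·18.8^0.26·exp(0.059·91-0.8000) = 1.096
  Cl⁻ term: 0.01025·23.7^0.27·exp(0.036·91+0.049·20.0) = 1.699
  sum: 1.096 + 1.699 → r_corr = 2.795 μm/a
  mass loss = 2.795 μm/a × 8.96 g/cm³ = 25.05 g·m⁻²·a⁻¹
Ordering by g·m⁻²·a⁻¹: copper (25) > zinc (19.4)

copper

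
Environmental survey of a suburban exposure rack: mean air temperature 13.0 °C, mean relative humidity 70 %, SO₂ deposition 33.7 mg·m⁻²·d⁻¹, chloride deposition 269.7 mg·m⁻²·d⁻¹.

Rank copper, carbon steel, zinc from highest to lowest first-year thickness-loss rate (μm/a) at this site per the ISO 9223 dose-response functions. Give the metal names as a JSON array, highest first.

copper: temperature factor f = -0.080·(3.0) = -0.2400
  sulphur-dioxide contribution → 0.6469 μm/a
  chloride contribution → 1.092 μm/a
  ⇒ r_corr(copper) = 1.739 μm/a
carbon steel: T>10 °C ⇒ hinge -0.054·(13.0−10) = -0.1620
  sulphur-dioxide contribution → 38.02 μm/a
  chloride contribution → 55.56 μm/a
  total first-year rate 93.58 μm/a
zinc: f(T) = -0.071·(T−10) [T>10 °C] = -0.2130
  sulphur-dioxide contribution → 1.227 μm/a
  chloride contribution → 2.248 μm/a
  ⇒ r_corr(zinc) = 3.474 μm/a
Ordering by μm/a: carbon steel (93.6) > zinc (3.47) > copper (1.74)

["carbon steel", "zinc", "copper"]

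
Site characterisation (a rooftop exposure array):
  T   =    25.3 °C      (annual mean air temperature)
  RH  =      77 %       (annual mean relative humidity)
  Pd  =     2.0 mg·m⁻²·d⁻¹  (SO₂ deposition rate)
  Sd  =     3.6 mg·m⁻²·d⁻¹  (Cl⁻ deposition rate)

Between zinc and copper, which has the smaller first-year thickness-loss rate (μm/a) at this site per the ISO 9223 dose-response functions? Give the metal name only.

zinc

zinc: T>10 °C ⇒ hinge -0.071·(25.3−10) = -1.0863
  Pd branch = 0.0129·Pd^0.44·e^(0.046·RH+f) = 0.204 μm/a
  Sd branch = 0.0175·Sd^0.57·e^(0.008·RH+0.085·T) = 0.5776 μm/a
  r_corr = 0.204 + 0.5776 = 0.7815 μm/a
copper: temperature factor f = -0.080·(15.3) = -1.2240
  SO₂ term: 0.0053·2.0^0.26·exp(0.059·77-1.2240) = 0.1754
  Sd branch = 0.01025·Sd^0.27·e^(0.036·RH+0.049·T) = 0.8002 μm/a
  r_corr = 0.1754 + 0.8002 = 0.9755 μm/a
Ordering by μm/a: copper (0.976) > zinc (0.782)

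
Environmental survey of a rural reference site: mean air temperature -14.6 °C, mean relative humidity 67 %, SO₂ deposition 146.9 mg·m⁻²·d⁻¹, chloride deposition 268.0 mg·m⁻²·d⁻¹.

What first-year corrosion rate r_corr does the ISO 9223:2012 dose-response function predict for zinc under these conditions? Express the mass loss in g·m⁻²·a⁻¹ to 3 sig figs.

r_corr = 8.58 g·m⁻²·a⁻¹

zinc: temperature factor f = +0.038·(-24.6) = -0.9348
  Pd branch = 0.0129·Pd^0.44·e^(0.046·RH+f) = 0.9922 μm/a
  Cl⁻ term: 0.0175·268.0^0.57·exp(0.008·67+0.085·-14.6) = 0.2094
  r_corr = 0.9922 + 0.2094 = 1.202 μm/a
Convert to mass loss: 1.202 μm/a × 7.14 g/cm³ = 8.579 g·m⁻²·a⁻¹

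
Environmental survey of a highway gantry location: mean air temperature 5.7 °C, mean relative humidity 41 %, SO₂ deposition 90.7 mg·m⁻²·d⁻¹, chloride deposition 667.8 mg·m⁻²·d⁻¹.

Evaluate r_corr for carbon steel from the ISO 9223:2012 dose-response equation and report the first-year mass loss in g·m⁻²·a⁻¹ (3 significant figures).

carbon steel: T≤10 °C ⇒ hinge +0.150·(5.7−10) = -0.6450
  Pd branch = 1.77·Pd^0.52·e^(0.02·RH+f) = 21.98 μm/a
  Cl⁻ term: 0.102·667.8^0.62·exp(0.033·41+0.04·5.7) = 27.96
  sum: 21.98 + 27.96 → r_corr = 49.93 μm/a
Convert to mass loss: 49.93 μm/a × 7.85 g/cm³ = 392 g·m⁻²·a⁻¹

r_corr = 392 g·m⁻²·a⁻¹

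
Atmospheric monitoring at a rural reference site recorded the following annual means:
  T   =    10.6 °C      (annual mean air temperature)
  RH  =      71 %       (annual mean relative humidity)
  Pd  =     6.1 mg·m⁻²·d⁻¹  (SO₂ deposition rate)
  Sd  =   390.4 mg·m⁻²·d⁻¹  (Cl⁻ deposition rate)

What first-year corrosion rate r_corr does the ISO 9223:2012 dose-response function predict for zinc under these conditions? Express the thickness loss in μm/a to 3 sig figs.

zinc: temperature factor f = -0.071·(0.6) = -0.0426
  SO₂ term: 0.0129·6.1^0.44·exp(0.046·71-0.0426) = 0.7179
  Cl⁻ term: 0.0175·390.4^0.57·exp(0.008·71+0.085·10.6) = 2.281
  r_corr = 0.7179 + 2.281 = 2.999 μm/a

r_corr = 3.00 μm/a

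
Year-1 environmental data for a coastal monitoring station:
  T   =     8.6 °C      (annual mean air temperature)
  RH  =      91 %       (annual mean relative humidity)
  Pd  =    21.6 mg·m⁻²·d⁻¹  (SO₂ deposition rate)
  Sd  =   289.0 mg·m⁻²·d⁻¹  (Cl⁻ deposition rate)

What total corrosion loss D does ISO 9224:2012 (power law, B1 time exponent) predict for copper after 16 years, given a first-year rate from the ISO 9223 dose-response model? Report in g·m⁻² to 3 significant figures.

copper: temperature factor f = +0.126·(-1.4) = -0.1764
  Pd branch = 0.0053·Pd^0.26·e^(0.059·RH+f) = 2.12 μm/a
  Cl⁻ term: 0.01025·289.0^0.27·exp(0.036·91+0.049·8.6) = 1.91
  sum: 2.12 + 1.91 → r_corr = 4.03 μm/a
ISO 9224: D(t) = r_corr · t^b with b = 0.667 (copper, B1)
  D(16) = 4.03 × 16^0.667 = 4.03 × 6.355 = 25.61 μm
  Mass loss = 25.61 μm × 8.96 g/cm³ = 229.5 g·m⁻²

D(16) = 229 g·m⁻²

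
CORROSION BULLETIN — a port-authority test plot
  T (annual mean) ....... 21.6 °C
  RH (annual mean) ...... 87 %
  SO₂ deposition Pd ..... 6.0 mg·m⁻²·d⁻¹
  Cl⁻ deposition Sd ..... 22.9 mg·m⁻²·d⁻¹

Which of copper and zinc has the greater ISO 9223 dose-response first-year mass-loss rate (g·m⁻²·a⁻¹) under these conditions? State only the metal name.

copper

copper: f(T) = -0.080·(T−10) [T>10 °C] = -0.9280
  sulphur-dioxide contribution → 0.566 μm/a
  chloride contribution → 1.577 μm/a
  ⇒ r_corr(copper) = 2.143 μm/a
  mass loss = 2.143 μm/a × 8.96 g/cm³ = 19.2 g·m⁻²·a⁻¹
zinc: temperature factor f = -0.071·(11.6) = -0.8236
  sulphur-dioxide contribution → 0.6813 μm/a
  chloride contribution → 1.312 μm/a
  ⇒ r_corr(zinc) = 1.993 μm/a
  mass loss = 1.993 μm/a × 7.14 g/cm³ = 14.23 g·m⁻²·a⁻¹
Ordering by g·m⁻²·a⁻¹: copper (19.2) > zinc (14.2)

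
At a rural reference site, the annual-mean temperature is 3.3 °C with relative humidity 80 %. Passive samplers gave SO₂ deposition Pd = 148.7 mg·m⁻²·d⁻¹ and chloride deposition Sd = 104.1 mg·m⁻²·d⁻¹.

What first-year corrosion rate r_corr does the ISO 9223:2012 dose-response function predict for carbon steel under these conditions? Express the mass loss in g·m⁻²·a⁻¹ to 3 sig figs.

r_corr = 568 g·m⁻²·a⁻¹

carbon steel: f(T) = +0.150·(T−10) [T≤10 °C] = -1.0050
  sulphur-dioxide contribution → 43.25 μm/a
  chloride contribution → 29.06 μm/a
  total first-year rate 72.31 μm/a
Convert to mass loss: 72.31 μm/a × 7.85 g/cm³ = 567.6 g·m⁻²·a⁻¹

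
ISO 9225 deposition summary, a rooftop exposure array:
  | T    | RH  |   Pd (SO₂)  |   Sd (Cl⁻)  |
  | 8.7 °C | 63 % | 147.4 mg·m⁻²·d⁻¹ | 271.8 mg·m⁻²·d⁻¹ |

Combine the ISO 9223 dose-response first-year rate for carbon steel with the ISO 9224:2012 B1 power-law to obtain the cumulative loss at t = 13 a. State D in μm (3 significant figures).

D(13) = 406 μm

carbon steel: temperature factor f = +0.150·(-1.3) = -0.1950
  sulphur-dioxide contribution → 68.88 μm/a
  chloride contribution → 37.31 μm/a
  total first-year rate 106.2 μm/a
ISO 9224: D(t) = r_corr · t^b with b = 0.523 (carbon steel, B1)
  D(13) = 106.2 × 13^0.523 = 106.2 × 3.825 = 406.2 μm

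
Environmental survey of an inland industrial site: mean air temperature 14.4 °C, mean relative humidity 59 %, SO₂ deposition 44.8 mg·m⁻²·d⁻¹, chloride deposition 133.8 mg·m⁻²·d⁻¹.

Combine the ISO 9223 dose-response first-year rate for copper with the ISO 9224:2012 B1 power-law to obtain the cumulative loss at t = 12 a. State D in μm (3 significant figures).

D(12) = 5.12 μm

copper: temperature factor f = -0.080·(4.4) = -0.3520
  sulphur-dioxide contribution → 0.3255 μm/a
  chloride contribution → 0.6512 μm/a
  total first-year rate 0.9767 μm/a
Long-term exponent b (ISO 9224 Table 2, B1) = 0.667
  D(12) = 0.9767 × 12^0.667 = 0.9767 × 5.246 = 5.124 μm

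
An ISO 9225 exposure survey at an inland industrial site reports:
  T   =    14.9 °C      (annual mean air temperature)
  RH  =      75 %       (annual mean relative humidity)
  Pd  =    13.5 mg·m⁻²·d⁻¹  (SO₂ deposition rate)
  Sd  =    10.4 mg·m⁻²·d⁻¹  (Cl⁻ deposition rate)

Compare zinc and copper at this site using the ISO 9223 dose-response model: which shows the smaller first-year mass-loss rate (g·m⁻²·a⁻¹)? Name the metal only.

zinc

zinc: temperature factor f = -0.071·(4.9) = -0.3479
  sulphur-dioxide contribution → 0.9019 μm/a
  chloride contribution → 0.4299 μm/a
  total first-year rate 1.332 μm/a
  mass loss = 1.332 μm/a × 7.14 g/cm³ = 9.509 g·m⁻²·a⁻¹
copper: temperature factor f = -0.080·(4.9) = -0.3920
  sulphur-dioxide contribution → 0.5884 μm/a
  chloride contribution → 0.5957 μm/a
  total first-year rate 1.184 μm/a
  mass loss = 1.184 μm/a × 8.96 g/cm³ = 10.61 g·m⁻²·a⁻¹
Ordering by g·m⁻²·a⁻¹: copper (10.6) > zinc (9.51)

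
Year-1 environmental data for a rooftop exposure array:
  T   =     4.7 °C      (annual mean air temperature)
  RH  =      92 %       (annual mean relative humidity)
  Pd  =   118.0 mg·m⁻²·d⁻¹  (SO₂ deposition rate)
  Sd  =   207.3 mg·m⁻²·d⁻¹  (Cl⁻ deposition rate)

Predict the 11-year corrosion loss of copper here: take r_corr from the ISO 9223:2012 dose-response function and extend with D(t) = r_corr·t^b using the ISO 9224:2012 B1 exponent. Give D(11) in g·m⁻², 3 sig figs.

copper: f(T) = +0.126·(T−10) [T≤10 °C] = -0.6678
  Pd branch = 0.0053·Pd^0.26·e^(0.059·RH+f) = 2.139 μm/a
  Cl⁻ term: 0.01025·207.3^0.27·exp(0.036·92+0.049·4.7) = 1.495
  sum: 2.139 + 1.495 → r_corr = 3.634 μm/a
ISO 9224: D(t) = r_corr · t^b with b = 0.667 (copper, B1)
  D(11) = 3.634 × 11^0.667 = 3.634 × 4.95 = 17.99 μm
  Mass loss = 17.99 μm × 8.96 g/cm³ = 161.2 g·m⁻²

D(11) = 161 g·m⁻²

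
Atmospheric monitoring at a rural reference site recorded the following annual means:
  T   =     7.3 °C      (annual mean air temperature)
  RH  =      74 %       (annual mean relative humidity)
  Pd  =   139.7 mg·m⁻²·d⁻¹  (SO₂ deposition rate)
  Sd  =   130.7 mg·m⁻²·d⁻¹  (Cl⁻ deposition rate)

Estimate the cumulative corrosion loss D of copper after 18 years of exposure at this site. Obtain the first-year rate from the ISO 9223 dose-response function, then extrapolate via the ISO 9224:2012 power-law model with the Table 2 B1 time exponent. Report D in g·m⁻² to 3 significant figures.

copper: temperature factor f = +0.126·(-2.7) = -0.3402
  sulphur-dioxide contribution → 1.073 μm/a
  chloride contribution → 0.7842 μm/a
  total first-year rate 1.857 μm/a
Power-law: D(18) = r_corr · 18^0.667
  D(18) = 1.857 × 18^0.667 = 1.857 × 6.875 = 12.76 μm
  Mass loss = 12.76 μm × 8.96 g/cm³ = 114.4 g·m⁻²

D(18) = 114 g·m⁻²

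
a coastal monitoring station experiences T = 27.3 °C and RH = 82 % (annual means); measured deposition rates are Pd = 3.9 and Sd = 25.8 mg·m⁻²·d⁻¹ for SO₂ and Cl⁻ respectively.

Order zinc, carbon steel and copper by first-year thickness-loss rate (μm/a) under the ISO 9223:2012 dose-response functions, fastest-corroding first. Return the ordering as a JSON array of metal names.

zinc: f(T) = -0.071·(T−10) [T>10 °C] = -1.2283
  Pd branch = 0.0129·Pd^0.44·e^(0.046·RH+f) = 0.2988 μm/a
  Cl⁻ term: 0.0175·25.8^0.57·exp(0.008·82+0.085·27.3) = 2.189
  sum: 0.2988 + 2.189 → r_corr = 2.488 μm/a
carbon steel: temperature factor f = -0.054·(17.3) = -0.9342
  Pd branch = 1.77·Pd^0.52·e^(0.02·RH+f) = 7.275 μm/a
  Cl⁻ term: 0.102·25.8^0.62·exp(0.033·82+0.04·27.3) = 34.14
  r_corr = 7.275 + 34.14 = 41.41 μm/a
copper: f(T) = -0.080·(T−10) [T>10 °C] = -1.3840
  SO₂ term: 0.0053·3.9^0.26·exp(0.059·82-1.3840) = 0.2388
  Sd branch = 0.01025·Sd^0.27·e^(0.036·RH+0.049·T) = 1.798 μm/a
  r_corr = 0.2388 + 1.798 = 2.037 μm/a
Ordering by μm/a: carbon steel (41.4) > zinc (2.49) > copper (2.04)

["carbon steel", "zinc", "copper"]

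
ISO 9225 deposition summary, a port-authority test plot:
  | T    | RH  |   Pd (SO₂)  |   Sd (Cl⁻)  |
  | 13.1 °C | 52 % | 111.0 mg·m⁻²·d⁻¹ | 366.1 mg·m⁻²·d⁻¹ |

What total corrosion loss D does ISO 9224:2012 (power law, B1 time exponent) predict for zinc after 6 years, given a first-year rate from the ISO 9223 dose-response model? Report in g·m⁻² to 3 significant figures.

D(6) = 99.1 g·m⁻²

zinc: temperature factor f = -0.071·(3.1) = -0.2201
  Pd branch = 0.0129·Pd^0.44·e^(0.046·RH+f) = 0.899 μm/a
  Cl⁻ term: 0.0175·366.1^0.57·exp(0.008·52+0.085·13.1) = 2.336
  sum: 0.899 + 2.336 → r_corr = 3.235 μm/a
Long-term exponent b (ISO 9224 Table 2, B1) = 0.813
  D(6) = 3.235 × 6^0.813 = 3.235 × 4.292 = 13.89 μm
  Mass loss = 13.89 μm × 7.14 g/cm³ = 99.14 g·m⁻²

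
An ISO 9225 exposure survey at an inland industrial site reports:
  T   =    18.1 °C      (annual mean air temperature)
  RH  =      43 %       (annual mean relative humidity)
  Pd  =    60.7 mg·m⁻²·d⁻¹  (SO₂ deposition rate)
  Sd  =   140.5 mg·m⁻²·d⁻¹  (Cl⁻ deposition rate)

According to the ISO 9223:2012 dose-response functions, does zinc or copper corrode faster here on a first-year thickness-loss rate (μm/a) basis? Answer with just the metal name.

zinc

zinc: T>10 °C ⇒ hinge -0.071·(18.1−10) = -0.5751
  Pd branch = 0.0129·Pd^0.44·e^(0.046·RH+f) = 0.3195 μm/a
  Sd branch = 0.0175·Sd^0.57·e^(0.008·RH+0.085·T) = 1.927 μm/a
  r_corr = 0.3195 + 1.927 = 2.246 μm/a
copper: temperature factor f = -0.080·(8.1) = -0.6480
  Pd branch = 0.0053·Pd^0.26·e^(0.059·RH+f) = 0.1019 μm/a
  Cl⁻ term: 0.01025·140.5^0.27·exp(0.036·43+0.049·18.1) = 0.4447
  r_corr = 0.1019 + 0.4447 = 0.5466 μm/a
Ordering by μm/a: zinc (2.25) > copper (0.547)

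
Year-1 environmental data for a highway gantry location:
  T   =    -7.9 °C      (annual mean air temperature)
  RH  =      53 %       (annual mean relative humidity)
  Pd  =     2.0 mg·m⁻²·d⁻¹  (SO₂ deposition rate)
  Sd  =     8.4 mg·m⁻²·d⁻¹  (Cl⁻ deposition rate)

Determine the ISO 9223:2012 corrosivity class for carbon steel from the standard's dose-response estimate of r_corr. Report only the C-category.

C2

carbon steel: f(T) = +0.150·(T−10) [T≤10 °C] = -2.6850
  Pd branch = 1.77·Pd^0.52·e^(0.02·RH+f) = 0.4998 μm/a
  Sd branch = 0.102·Sd^0.62·e^(0.033·RH+0.04·T) = 1.6 μm/a
  sum: 0.4998 + 1.6 → r_corr = 2.099 μm/a
ISO 9223 Table 2 (carbon steel): 1.3 < 2.1 ≤ 25 μm/a ⇒ C2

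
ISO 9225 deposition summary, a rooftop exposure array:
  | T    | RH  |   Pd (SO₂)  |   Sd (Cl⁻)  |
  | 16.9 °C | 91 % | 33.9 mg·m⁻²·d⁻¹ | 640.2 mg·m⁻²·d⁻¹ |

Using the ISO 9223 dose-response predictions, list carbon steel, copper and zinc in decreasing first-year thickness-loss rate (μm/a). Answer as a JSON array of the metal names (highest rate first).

["carbon steel", "zinc", "copper"]

carbon steel: temperature factor f = -0.054·(6.9) = -0.3726
  SO₂ term: 1.77·33.9^0.52·exp(0.02·91-0.3726) = 47.02
  Cl⁻ term: 0.102·640.2^0.62·exp(0.033·91+0.04·16.9) = 222
  sum: 47.02 + 222 → r_corr = 269 μm/a
copper: T>10 °C ⇒ hinge -0.080·(16.9−10) = -0.5520
  SO₂ term: 0.0053·33.9^0.26·exp(0.059·91-0.5520) = 1.637
  Sd branch = 0.01025·Sd^0.27·e^(0.036·RH+0.049·T) = 3.555 μm/a
  sum: 1.637 + 3.555 → r_corr = 5.192 μm/a
zinc: temperature factor f = -0.071·(6.9) = -0.4899
  SO₂ term: 0.0129·33.9^0.44·exp(0.046·91-0.4899) = 2.449
  Sd branch = 0.0175·Sd^0.57·e^(0.008·RH+0.085·T) = 6.063 μm/a
  r_corr = 2.449 + 6.063 = 8.512 μm/a
Ordering by μm/a: carbon steel (269) > zinc (8.51) > copper (5.19)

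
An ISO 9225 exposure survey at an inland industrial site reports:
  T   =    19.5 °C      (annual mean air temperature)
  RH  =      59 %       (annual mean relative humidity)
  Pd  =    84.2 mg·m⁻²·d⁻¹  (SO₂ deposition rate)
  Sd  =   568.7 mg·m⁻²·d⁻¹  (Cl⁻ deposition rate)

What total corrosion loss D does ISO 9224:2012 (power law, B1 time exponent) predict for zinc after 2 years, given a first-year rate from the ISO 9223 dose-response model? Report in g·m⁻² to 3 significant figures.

zinc: T>10 °C ⇒ hinge -0.071·(19.5−10) = -0.6745
  sulphur-dioxide contribution → 0.6974 μm/a
  chloride contribution → 5.472 μm/a
  ⇒ r_corr(zinc) = 6.169 μm/a
Long-term exponent b (ISO 9224 Table 2, B1) = 0.813
  D(2) = 6.169 × 2^0.813 = 6.169 × 1.757 = 10.84 μm
  Mass loss = 10.84 μm × 7.14 g/cm³ = 77.39 g·m⁻²

D(2) = 77.4 g·m⁻²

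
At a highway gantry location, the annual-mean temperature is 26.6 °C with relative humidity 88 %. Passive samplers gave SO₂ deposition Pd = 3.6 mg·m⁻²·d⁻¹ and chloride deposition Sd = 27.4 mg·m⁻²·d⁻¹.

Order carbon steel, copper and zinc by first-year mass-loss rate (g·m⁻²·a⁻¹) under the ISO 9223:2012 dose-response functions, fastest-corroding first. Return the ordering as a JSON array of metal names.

carbon steel: T>10 °C ⇒ hinge -0.054·(26.6−10) = -0.8964
  Pd branch = 1.77·Pd^0.52·e^(0.02·RH+f) = 8.172 μm/a
  Cl⁻ term: 0.102·27.4^0.62·exp(0.033·88+0.04·26.6) = 42
  r_corr = 8.172 + 42 = 50.18 μm/a
  mass loss = 50.18 μm/a × 7.85 g/cm³ = 393.9 g·m⁻²·a⁻¹
copper: f(T) = -0.080·(T−10) [T>10 °C] = -1.3280
  SO₂ term: 0.0053·3.6^0.26·exp(0.059·88-1.3280) = 0.3524
  Sd branch = 0.01025·Sd^0.27·e^(0.036·RH+0.049·T) = 2.192 μm/a
  sum: 0.3524 + 2.192 → r_corr = 2.544 μm/a
  mass loss = 2.544 μm/a × 8.96 g/cm³ = 22.8 g·m⁻²·a⁻¹
zinc: temperature factor f = -0.071·(16.6) = -1.1786
  Pd branch = 0.0129·Pd^0.44·e^(0.046·RH+f) = 0.3995 μm/a
  Sd branch = 0.0175·Sd^0.57·e^(0.008·RH+0.085·T) = 2.24 μm/a
  sum: 0.3995 + 2.24 → r_corr = 2.639 μm/a
  mass loss = 2.639 μm/a × 7.14 g/cm³ = 18.85 g·m⁻²·a⁻¹
Ordering by g·m⁻²·a⁻¹: carbon steel (394) > copper (22.8) > zinc (18.8)

["carbon steel", "copper", "zinc"]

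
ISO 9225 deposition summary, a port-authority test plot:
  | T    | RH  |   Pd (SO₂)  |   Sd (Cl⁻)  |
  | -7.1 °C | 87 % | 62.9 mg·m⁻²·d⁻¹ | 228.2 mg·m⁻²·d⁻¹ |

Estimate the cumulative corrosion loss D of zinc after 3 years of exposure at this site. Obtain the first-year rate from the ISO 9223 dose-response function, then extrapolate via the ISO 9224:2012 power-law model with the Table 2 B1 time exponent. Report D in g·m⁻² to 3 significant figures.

D(3) = 47.2 g·m⁻²

zinc: temperature factor f = +0.038·(-17.1) = -0.6498
  Pd branch = 0.0129·Pd^0.44·e^(0.046·RH+f) = 2.279 μm/a
  Cl⁻ term: 0.0175·228.2^0.57·exp(0.008·87+0.085·-7.1) = 0.4241
  sum: 2.279 + 0.4241 → r_corr = 2.704 μm/a
Power-law: D(3) = r_corr · 3^0.813
  D(3) = 2.704 × 3^0.813 = 2.704 × 2.443 = 6.604 μm
  Mass loss = 6.604 μm × 7.14 g/cm³ = 47.16 g·m⁻²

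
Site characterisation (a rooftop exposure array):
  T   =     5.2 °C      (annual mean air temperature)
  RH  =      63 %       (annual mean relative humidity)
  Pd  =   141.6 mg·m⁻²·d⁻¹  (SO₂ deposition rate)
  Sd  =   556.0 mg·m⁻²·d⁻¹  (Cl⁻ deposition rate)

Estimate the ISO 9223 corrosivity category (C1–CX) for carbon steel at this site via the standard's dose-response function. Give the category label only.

carbon steel: temperature factor f = +0.150·(-4.8) = -0.7200
  sulphur-dioxide contribution → 39.91 μm/a
  chloride contribution → 50.56 μm/a
  ⇒ r_corr(carbon steel) = 90.46 μm/a
ISO 9223 Table 2 (carbon steel): 80 < 90.5 ≤ 200 μm/a ⇒ C5

C5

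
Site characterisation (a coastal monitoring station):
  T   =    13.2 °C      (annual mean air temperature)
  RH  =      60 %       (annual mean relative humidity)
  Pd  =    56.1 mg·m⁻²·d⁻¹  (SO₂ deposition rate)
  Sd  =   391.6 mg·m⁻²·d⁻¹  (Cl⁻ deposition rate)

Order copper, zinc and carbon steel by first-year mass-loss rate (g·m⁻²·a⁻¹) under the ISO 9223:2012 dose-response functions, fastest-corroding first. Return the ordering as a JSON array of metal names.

["carbon steel", "zinc", "copper"]

copper: f(T) = -0.080·(T−10) [T>10 °C] = -0.2560
  sulphur-dioxide contribution → 0.4029 μm/a
  chloride contribution → 0.8507 μm/a
  ⇒ r_corr(copper) = 1.254 μm/a
  mass loss = 1.254 μm/a × 8.96 g/cm³ = 11.23 g·m⁻²·a⁻¹
zinc: temperature factor f = -0.071·(3.2) = -0.2272
  sulphur-dioxide contribution → 0.9552 μm/a
  chloride contribution → 2.61 μm/a
  total first-year rate 3.566 μm/a
  mass loss = 3.566 μm/a × 7.14 g/cm³ = 25.46 g·m⁻²·a⁻¹
carbon steel: temperature factor f = -0.054·(3.2) = -0.1728
  sulphur-dioxide contribution → 40.14 μm/a
  chloride contribution → 50.74 μm/a
  total first-year rate 90.88 μm/a
  mass loss = 90.88 μm/a × 7.85 g/cm³ = 713.4 g·m⁻²·a⁻¹
Ordering by g·m⁻²·a⁻¹: carbon steel (713) > zinc (25.5) > copper (11.2)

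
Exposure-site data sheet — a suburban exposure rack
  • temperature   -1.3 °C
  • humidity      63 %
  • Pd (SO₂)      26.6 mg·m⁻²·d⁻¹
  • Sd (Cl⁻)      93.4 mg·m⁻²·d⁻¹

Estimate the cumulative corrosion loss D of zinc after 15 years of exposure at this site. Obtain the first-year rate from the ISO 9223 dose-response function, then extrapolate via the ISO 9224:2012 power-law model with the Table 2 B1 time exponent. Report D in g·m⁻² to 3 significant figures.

zinc: T≤10 °C ⇒ hinge +0.038·(-1.3−10) = -0.4294
  SO₂ term: 0.0129·26.6^0.44·exp(0.046·63-0.4294) = 0.6451
  Cl⁻ term: 0.0175·93.4^0.57·exp(0.008·63+0.085·-1.3) = 0.3444
  sum: 0.6451 + 0.3444 → r_corr = 0.9895 μm/a
Power-law: D(15) = r_corr · 15^0.813
  D(15) = 0.9895 × 15^0.813 = 0.9895 × 9.04 = 8.945 μm
  Mass loss = 8.945 μm × 7.14 g/cm³ = 63.87 g·m⁻²

D(15) = 63.9 g·m⁻²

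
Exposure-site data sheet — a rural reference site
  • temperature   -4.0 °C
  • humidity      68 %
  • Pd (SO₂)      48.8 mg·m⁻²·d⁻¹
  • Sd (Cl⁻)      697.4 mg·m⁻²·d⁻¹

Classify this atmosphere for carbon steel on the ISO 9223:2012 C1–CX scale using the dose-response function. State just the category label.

C4

carbon steel: f(T) = +0.150·(T−10) [T≤10 °C] = -2.1000
  sulphur-dioxide contribution → 6.376 μm/a
  chloride contribution → 47.49 μm/a
  ⇒ r_corr(carbon steel) = 53.87 μm/a
53.9 μm/a falls in (50, 80] for carbon steel → category C4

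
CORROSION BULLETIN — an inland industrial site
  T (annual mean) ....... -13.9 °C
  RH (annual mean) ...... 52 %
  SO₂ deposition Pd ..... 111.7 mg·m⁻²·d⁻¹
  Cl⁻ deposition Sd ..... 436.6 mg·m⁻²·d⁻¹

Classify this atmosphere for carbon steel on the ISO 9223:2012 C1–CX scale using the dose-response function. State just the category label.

carbon steel: temperature factor f = +0.150·(-23.9) = -3.5850
  SO₂ term: 1.77·111.7^0.52·exp(0.02·52-3.5850) = 1.613
  Sd branch = 0.102·Sd^0.62·e^(0.033·RH+0.04·T) = 14.1 μm/a
  sum: 1.613 + 14.1 → r_corr = 15.71 μm/a
Category bounds: 1.3…25 μm/a bracket r_corr ⇒ C2

C2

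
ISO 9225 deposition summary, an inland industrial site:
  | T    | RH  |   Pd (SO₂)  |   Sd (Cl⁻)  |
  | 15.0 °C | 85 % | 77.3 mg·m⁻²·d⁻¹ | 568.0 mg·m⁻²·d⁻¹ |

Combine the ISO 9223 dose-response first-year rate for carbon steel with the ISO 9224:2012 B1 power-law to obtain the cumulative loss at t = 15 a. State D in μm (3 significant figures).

D(15) = 938 μm

carbon steel: T>10 °C ⇒ hinge -0.054·(15.0−10) = -0.2700
  Pd branch = 1.77·Pd^0.52·e^(0.02·RH+f) = 70.94 μm/a
  Cl⁻ term: 0.102·568.0^0.62·exp(0.033·85+0.04·15.0) = 156.7
  r_corr = 70.94 + 156.7 = 227.6 μm/a
Long-term exponent b (ISO 9224 Table 2, B1) = 0.523
  D(15) = 227.6 × 15^0.523 = 227.6 × 4.122 = 938.3 μm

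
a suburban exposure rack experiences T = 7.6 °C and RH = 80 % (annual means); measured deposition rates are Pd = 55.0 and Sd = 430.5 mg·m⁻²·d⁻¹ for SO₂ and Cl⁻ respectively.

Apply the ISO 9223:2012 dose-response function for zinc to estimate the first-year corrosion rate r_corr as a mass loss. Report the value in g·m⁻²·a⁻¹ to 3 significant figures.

zinc: T≤10 °C ⇒ hinge +0.038·(7.6−10) = -0.0912
  SO₂ term: 0.0129·55.0^0.44·exp(0.046·80-0.0912) = 2.722
  Sd branch = 0.0175·Sd^0.57·e^(0.008·RH+0.085·T) = 2.009 μm/a
  r_corr = 2.722 + 2.009 = 4.731 μm/a
Convert to mass loss: 4.731 μm/a × 7.14 g/cm³ = 33.78 g·m⁻²·a⁻¹

r_corr = 33.8 g·m⁻²·a⁻¹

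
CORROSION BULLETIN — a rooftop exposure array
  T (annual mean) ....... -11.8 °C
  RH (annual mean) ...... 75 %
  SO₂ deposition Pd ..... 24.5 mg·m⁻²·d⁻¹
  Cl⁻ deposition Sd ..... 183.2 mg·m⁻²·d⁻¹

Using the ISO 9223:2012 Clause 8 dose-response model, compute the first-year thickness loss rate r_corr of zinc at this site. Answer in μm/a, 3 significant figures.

zinc: T≤10 °C ⇒ hinge +0.038·(-11.8−10) = -0.8284
  SO₂ term: 0.0129·24.5^0.44·exp(0.046·75-0.8284) = 0.7251
  Sd branch = 0.0175·Sd^0.57·e^(0.008·RH+0.085·T) = 0.228 μm/a
  sum: 0.7251 + 0.228 → r_corr = 0.953 μm/a

r_corr = 0.953 μm/a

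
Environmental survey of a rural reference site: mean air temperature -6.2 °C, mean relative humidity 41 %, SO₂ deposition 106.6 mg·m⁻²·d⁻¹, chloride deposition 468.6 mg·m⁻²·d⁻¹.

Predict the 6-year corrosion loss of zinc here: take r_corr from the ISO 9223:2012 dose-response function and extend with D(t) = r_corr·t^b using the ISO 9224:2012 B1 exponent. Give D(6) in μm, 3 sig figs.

zinc: T≤10 °C ⇒ hinge +0.038·(-6.2−10) = -0.6156
  sulphur-dioxide contribution → 0.3585 μm/a
  chloride contribution → 0.4775 μm/a
  ⇒ r_corr(zinc) = 0.836 μm/a
Power-law: D(6) = r_corr · 6^0.813
  D(6) = 0.836 × 6^0.813 = 0.836 × 4.292 = 3.588 μm

D(6) = 3.59 μm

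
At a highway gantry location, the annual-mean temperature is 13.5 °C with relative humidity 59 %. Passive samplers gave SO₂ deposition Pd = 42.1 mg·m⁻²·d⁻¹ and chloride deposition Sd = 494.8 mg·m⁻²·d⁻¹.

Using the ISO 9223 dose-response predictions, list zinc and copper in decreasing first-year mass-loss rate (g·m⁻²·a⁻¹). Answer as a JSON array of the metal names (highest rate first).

["zinc", "copper"]

zinc: T>10 °C ⇒ hinge -0.071·(13.5−10) = -0.2485
  sulphur-dioxide contribution → 0.7871 μm/a
  chloride contribution → 3.035 μm/a
  ⇒ r_corr(zinc) = 3.822 μm/a
  mass loss = 3.822 μm/a × 7.14 g/cm³ = 27.29 g·m⁻²·a⁻¹
copper: T>10 °C ⇒ hinge -0.080·(13.5−10) = -0.2800
  sulphur-dioxide contribution → 0.3442 μm/a
  chloride contribution → 0.887 μm/a
  total first-year rate 1.231 μm/a
  mass loss = 1.231 μm/a × 8.96 g/cm³ = 11.03 g·m⁻²·a⁻¹
Ordering by g·m⁻²·a⁻¹: zinc (27.3) > copper (11)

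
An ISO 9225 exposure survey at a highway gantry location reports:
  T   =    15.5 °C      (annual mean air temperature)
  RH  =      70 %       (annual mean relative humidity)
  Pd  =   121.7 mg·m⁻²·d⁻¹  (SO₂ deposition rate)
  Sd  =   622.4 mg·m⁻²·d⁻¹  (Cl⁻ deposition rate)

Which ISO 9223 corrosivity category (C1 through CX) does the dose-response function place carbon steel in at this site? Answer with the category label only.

carbon steel: temperature factor f = -0.054·(5.5) = -0.2970
  SO₂ term: 1.77·121.7^0.52·exp(0.02·70-0.2970) = 64.77
  Sd branch = 0.102·Sd^0.62·e^(0.033·RH+0.04·T) = 103.1 μm/a
  sum: 64.77 + 103.1 → r_corr = 167.9 μm/a
168 μm/a falls in (80, 200] for carbon steel → category C5

C5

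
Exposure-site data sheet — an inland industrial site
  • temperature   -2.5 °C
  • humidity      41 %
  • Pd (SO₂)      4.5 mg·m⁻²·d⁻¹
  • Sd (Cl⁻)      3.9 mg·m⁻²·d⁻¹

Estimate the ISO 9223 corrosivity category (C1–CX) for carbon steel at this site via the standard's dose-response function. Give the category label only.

C2

carbon steel: temperature factor f = +0.150·(-12.5) = -1.8750
  sulphur-dioxide contribution → 1.347 μm/a
  chloride contribution → 0.8303 μm/a
  ⇒ r_corr(carbon steel) = 2.178 μm/a
ISO 9223 Table 2 (carbon steel): 1.3 < 2.18 ≤ 25 μm/a ⇒ C2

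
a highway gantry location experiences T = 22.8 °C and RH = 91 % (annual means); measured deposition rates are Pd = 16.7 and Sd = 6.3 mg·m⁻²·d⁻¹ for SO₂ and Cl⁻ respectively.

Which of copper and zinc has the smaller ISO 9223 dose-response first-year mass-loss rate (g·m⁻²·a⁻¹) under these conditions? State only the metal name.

copper: temperature factor f = -0.080·(12.8) = -1.0240
  Pd branch = 0.0053·Pd^0.26·e^(0.059·RH+f) = 0.8496 μm/a
  Sd branch = 0.01025·Sd^0.27·e^(0.036·RH+0.049·T) = 1.363 μm/a
  sum: 0.8496 + 1.363 → r_corr = 2.213 μm/a
  mass loss = 2.213 μm/a × 8.96 g/cm³ = 19.82 g·m⁻²·a⁻¹
zinc: T>10 °C ⇒ hinge -0.071·(22.8−10) = -0.9088
  SO₂ term: 0.0129·16.7^0.44·exp(0.046·91-0.9088) = 1.18
  Sd branch = 0.0175·Sd^0.57·e^(0.008·RH+0.085·T) = 0.7186 μm/a
  r_corr = 1.18 + 0.7186 = 1.899 μm/a
  mass loss = 1.899 μm/a × 7.14 g/cm³ = 13.56 g·m⁻²·a⁻¹
Ordering by g·m⁻²·a⁻¹: copper (19.8) > zinc (13.6)

zinc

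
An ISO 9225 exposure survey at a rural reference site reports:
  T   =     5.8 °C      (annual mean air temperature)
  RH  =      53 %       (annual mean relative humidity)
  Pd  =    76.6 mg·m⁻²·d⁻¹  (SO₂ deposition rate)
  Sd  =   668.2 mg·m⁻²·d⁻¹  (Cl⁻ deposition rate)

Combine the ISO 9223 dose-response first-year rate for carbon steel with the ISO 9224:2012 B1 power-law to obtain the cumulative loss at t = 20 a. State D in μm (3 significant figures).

D(20) = 324 μm

carbon steel: temperature factor f = +0.150·(-4.2) = -0.6300
  SO₂ term: 1.77·76.6^0.52·exp(0.02·53-0.6300) = 25.97
  Cl⁻ term: 0.102·668.2^0.62·exp(0.033·53+0.04·5.8) = 41.72
  sum: 25.97 + 41.72 → r_corr = 67.7 μm/a
Long-term exponent b (ISO 9224 Table 2, B1) = 0.523
  D(20) = 67.7 × 20^0.523 = 67.7 × 4.791 = 324.3 μm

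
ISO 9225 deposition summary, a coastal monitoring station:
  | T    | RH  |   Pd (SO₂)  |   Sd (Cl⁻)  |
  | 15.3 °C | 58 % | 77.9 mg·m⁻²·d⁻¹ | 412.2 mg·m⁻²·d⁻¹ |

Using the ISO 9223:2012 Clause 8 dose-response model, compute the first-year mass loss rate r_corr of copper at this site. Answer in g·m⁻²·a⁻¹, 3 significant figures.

r_corr = 10.9 g·m⁻²·a⁻¹

copper: T>10 °C ⇒ hinge -0.080·(15.3−10) = -0.4240
  Pd branch = 0.0053·Pd^0.26·e^(0.059·RH+f) = 0.3297 μm/a
  Sd branch = 0.01025·Sd^0.27·e^(0.036·RH+0.049·T) = 0.8896 μm/a
  r_corr = 0.3297 + 0.8896 = 1.219 μm/a
Convert to mass loss: 1.219 μm/a × 8.96 g/cm³ = 10.92 g·m⁻²·a⁻¹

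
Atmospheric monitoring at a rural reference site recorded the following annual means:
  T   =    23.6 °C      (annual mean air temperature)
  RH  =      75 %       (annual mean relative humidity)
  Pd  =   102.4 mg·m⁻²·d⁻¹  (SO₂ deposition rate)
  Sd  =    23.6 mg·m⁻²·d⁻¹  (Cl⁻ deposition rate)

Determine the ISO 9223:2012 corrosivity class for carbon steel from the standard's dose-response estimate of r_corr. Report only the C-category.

carbon steel: T>10 °C ⇒ hinge -0.054·(23.6−10) = -0.7344
  sulphur-dioxide contribution → 42.25 μm/a
  chloride contribution → 22.11 μm/a
  ⇒ r_corr(carbon steel) = 64.36 μm/a
ISO 9223 Table 2 (carbon steel): 50 < 64.4 ≤ 80 μm/a ⇒ C4

C4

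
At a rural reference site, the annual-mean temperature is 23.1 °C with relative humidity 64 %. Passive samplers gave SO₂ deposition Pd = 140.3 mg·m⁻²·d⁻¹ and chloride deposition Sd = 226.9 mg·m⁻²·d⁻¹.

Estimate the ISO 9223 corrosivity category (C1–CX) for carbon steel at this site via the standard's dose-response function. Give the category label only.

C5

carbon steel: f(T) = -0.054·(T−10) [T>10 °C] = -0.7074
  Pd branch = 1.77·Pd^0.52·e^(0.02·RH+f) = 41.03 μm/a
  Sd branch = 0.102·Sd^0.62·e^(0.033·RH+0.04·T) = 61.34 μm/a
  r_corr = 41.03 + 61.34 = 102.4 μm/a
ISO 9223 Table 2 (carbon steel): 80 < 102 ≤ 200 μm/a ⇒ C5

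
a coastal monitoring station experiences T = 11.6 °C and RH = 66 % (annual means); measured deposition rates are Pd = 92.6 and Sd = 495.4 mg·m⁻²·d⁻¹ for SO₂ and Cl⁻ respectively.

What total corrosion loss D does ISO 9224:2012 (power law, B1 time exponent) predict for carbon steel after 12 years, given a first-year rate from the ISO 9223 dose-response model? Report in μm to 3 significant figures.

D(12) = 481 μm

carbon steel: T>10 °C ⇒ hinge -0.054·(11.6−10) = -0.0864
  Pd branch = 1.77·Pd^0.52·e^(0.02·RH+f) = 64.03 μm/a
  Sd branch = 0.102·Sd^0.62·e^(0.033·RH+0.04·T) = 67.12 μm/a
  sum: 64.03 + 67.12 → r_corr = 131.2 μm/a
Power-law: D(12) = r_corr · 12^0.523
  D(12) = 131.2 × 12^0.523 = 131.2 × 3.668 = 481 μm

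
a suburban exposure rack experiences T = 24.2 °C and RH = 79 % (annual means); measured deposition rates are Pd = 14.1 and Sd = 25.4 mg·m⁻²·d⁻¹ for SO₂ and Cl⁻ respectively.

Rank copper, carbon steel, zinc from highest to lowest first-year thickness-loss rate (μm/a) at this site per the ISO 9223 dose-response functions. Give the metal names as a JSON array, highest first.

["carbon steel", "zinc", "copper"]

copper: f(T) = -0.080·(T−10) [T>10 °C] = -1.1360
  SO₂ term: 0.0053·14.1^0.26·exp(0.059·79-1.1360) = 0.3581
  Sd branch = 0.01025·Sd^0.27·e^(0.036·RH+0.049·T) = 1.381 μm/a
  sum: 0.3581 + 1.381 → r_corr = 1.739 μm/a
carbon steel: temperature factor f = -0.054·(14.2) = -0.7668
  SO₂ term: 1.77·14.1^0.52·exp(0.02·79-0.7668) = 15.8
  Sd branch = 0.102·Sd^0.62·e^(0.033·RH+0.04·T) = 27.05 μm/a
  sum: 15.8 + 27.05 → r_corr = 42.85 μm/a
zinc: f(T) = -0.071·(T−10) [T>10 °C] = -1.0082
  Pd branch = 0.0129·Pd^0.44·e^(0.046·RH+f) = 0.571 μm/a
  Cl⁻ term: 0.0175·25.4^0.57·exp(0.008·79+0.085·24.2) = 1.628
  r_corr = 0.571 + 1.628 = 2.199 μm/a
Ordering by μm/a: carbon steel (42.9) > zinc (2.2) > copper (1.74)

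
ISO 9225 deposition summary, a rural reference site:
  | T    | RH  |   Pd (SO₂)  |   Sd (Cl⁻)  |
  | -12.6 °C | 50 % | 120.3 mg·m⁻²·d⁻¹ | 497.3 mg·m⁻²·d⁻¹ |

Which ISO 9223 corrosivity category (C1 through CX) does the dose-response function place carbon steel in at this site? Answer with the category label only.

C2

carbon steel: f(T) = +0.150·(T−10) [T≤10 °C] = -3.3900
  Pd branch = 1.77·Pd^0.52·e^(0.02·RH+f) = 1.958 μm/a
  Cl⁻ term: 0.102·497.3^0.62·exp(0.033·50+0.04·-12.6) = 15.07
  sum: 1.958 + 15.07 → r_corr = 17.03 μm/a
ISO 9223 Table 2 (carbon steel): 1.3 < 17 ≤ 25 μm/a ⇒ C2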